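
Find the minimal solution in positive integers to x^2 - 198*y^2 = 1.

First expand sqrt(198) as a continued fraction. With x_i = (sqrt(198) + m_i)/d_i and (m_0, d_0) = (0, 1): a_0 = floor(sqrt(198)) = 14, since 14^2 = 196 <= 198 < 225 = 15^2.
Iterate m_{i+1} = d_i*a_i - m_i, d_{i+1} = (198 - m_{i+1}^2)/d_i, a_{i+1} = floor((a_0 + m_{i+1})/d_{i+1}):
  m_1 = 1*14 - 0 = 14, d_1 = (198 - 14^2)/1 = 2/1 = 2, a_1 = floor((14 + 14)/2) = 14.
  m_2 = 2*14 - 14 = 14, d_2 = (198 - 14^2)/2 = 2/2 = 1, a_2 = floor((14 + 14)/1) = 28.
  m_3 = 1*28 - 14 = 14, d_3 = (198 - 14^2)/1 = 2/1 = 2: (m_3, d_3) = (m_1, d_1) = (14, 2), so from here the quotients repeat a_1, a_2; the period length is 2.
So sqrt(198) = [14; (14, 28)] with period length k = 2.
k is even, so the fundamental solution of x^2 - 198y^2 = 1 is (p_{k-1}, q_{k-1}) = (p_1, q_1); compute convergents through index 1.
Convergents (p_i = a_i*p_{i-1} + p_{i-2}, q_i = a_i*q_{i-1} + q_{i-2} with p_{-2}=0, p_{-1}=1, q_{-2}=1, q_{-1}=0):
  i=0: a_0=14, p_0 = 14*1 + 0 = 14, q_0 = 14*0 + 1 = 1.
  i=1: a_1=14, p_1 = 14*14 + 1 = 197, q_1 = 14*1 + 0 = 14.
Check: 197^2 - 198*14^2 = 38809 - 38808 = 1, so (x, y) = (197, 14) solves the equation, and by the theorem it is the least positive solution.

(x, y) = (197, 14)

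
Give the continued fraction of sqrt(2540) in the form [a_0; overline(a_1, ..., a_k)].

[50; overline(2, 1, 1, 24, 1, 1, 2, 100)]

Write x_i = (sqrt(2540) + m_i)/d_i with (m_0, d_0) = (0, 1). a_0 = floor(sqrt(2540)) = 50, since 50^2 = 2500 <= 2540 < 2601 = 51^2.
Iterate m_{i+1} = d_i*a_i - m_i, d_{i+1} = (2540 - m_{i+1}^2)/d_i, a_{i+1} = floor((a_0 + m_{i+1})/d_{i+1}):
  m_1 = 1*50 - 0 = 50, d_1 = (2540 - 50^2)/1 = 40/1 = 40, a_1 = floor((50 + 50)/40) = 2.
  m_2 = 40*2 - 50 = 30, d_2 = (2540 - 30^2)/40 = 1640/40 = 41, a_2 = floor((50 + 30)/41) = 1.
  m_3 = 41*1 - 30 = 11, d_3 = (2540 - 11^2)/41 = 2419/41 = 59, a_3 = floor((50 + 11)/59) = 1.
  m_4 = 59*1 - 11 = 48, d_4 = (2540 - 48^2)/59 = 236/59 = 4, a_4 = floor((50 + 48)/4) = 24.
  m_5 = 4*24 - 48 = 48, d_5 = (2540 - 48^2)/4 = 236/4 = 59, a_5 = floor((50 + 48)/59) = 1.
  m_6 = 59*1 - 48 = 11, d_6 = (2540 - 11^2)/59 = 2419/59 = 41, a_6 = floor((50 + 11)/41) = 1.
  m_7 = 41*1 - 11 = 30, d_7 = (2540 - 30^2)/41 = 1640/41 = 40, a_7 = floor((50 + 30)/40) = 2.
  m_8 = 40*2 - 30 = 50, d_8 = (2540 - 50^2)/40 = 40/40 = 1, a_8 = floor((50 + 50)/1) = 100.
  m_9 = 1*100 - 50 = 50, d_9 = (2540 - 50^2)/1 = 40/1 = 40: (m_9, d_9) = (m_1, d_1) = (50, 40), so from here the quotients repeat a_1, ..., a_8; the period length is 8.
Hence the expansion of sqrt(2540) is a_0 = 50 followed by the repeating block 2, 1, 1, 24, 1, 1, 2, 100 (period 8).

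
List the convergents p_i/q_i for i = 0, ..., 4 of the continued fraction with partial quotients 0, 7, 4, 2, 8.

0/1, 1/7, 4/29, 9/65, 76/549

Using the convergent recurrence p_i = a_i*p_{i-1} + p_{i-2}, q_i = a_i*q_{i-1} + q_{i-2} with p_{-2}=0, p_{-1}=1, q_{-2}=1, q_{-1}=0:
  i=0: a_0=0, p_0 = 0*1 + 0 = 0, q_0 = 0*0 + 1 = 1.
  i=1: a_1=7, p_1 = 7*0 + 1 = 1, q_1 = 7*1 + 0 = 7.
  i=2: a_2=4, p_2 = 4*1 + 0 = 4, q_2 = 4*7 + 1 = 29.
  i=3: a_3=2, p_3 = 2*4 + 1 = 9, q_3 = 2*29 + 7 = 65.
  i=4: a_4=8, p_4 = 8*9 + 4 = 76, q_4 = 8*65 + 29 = 549.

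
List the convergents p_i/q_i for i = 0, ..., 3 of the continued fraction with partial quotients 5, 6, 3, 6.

Using the convergent recurrence p_i = a_i*p_{i-1} + p_{i-2}, q_i = a_i*q_{i-1} + q_{i-2} with p_{-2}=0, p_{-1}=1, q_{-2}=1, q_{-1}=0:
  i=0: a_0=5, p_0 = 5*1 + 0 = 5, q_0 = 5*0 + 1 = 1.
  i=1: a_1=6, p_1 = 6*5 + 1 = 31, q_1 = 6*1 + 0 = 6.
  i=2: a_2=3, p_2 = 3*31 + 5 = 98, q_2 = 3*6 + 1 = 19.
  i=3: a_3=6, p_3 = 6*98 + 31 = 619, q_3 = 6*19 + 6 = 120.

5/1, 31/6, 98/19, 619/120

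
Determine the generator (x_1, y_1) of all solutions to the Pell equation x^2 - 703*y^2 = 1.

(x, y) = (1159172, 43719)

First expand sqrt(703) as a continued fraction. With x_i = (sqrt(703) + m_i)/d_i and (m_0, d_0) = (0, 1): a_0 = floor(sqrt(703)) = 26, since 26^2 = 676 <= 703 < 729 = 27^2.
Iterate m_{i+1} = d_i*a_i - m_i, d_{i+1} = (703 - m_{i+1}^2)/d_i, a_{i+1} = floor((a_0 + m_{i+1})/d_{i+1}):
  m_1 = 1*26 - 0 = 26, d_1 = (703 - 26^2)/1 = 27/1 = 27, a_1 = floor((26 + 26)/27) = 1.
  m_2 = 27*1 - 26 = 1, d_2 = (703 - 1^2)/27 = 702/27 = 26, a_2 = floor((26 + 1)/26) = 1.
  m_3 = 26*1 - 1 = 25, d_3 = (703 - 25^2)/26 = 78/26 = 3, a_3 = floor((26 + 25)/3) = 17.
  m_4 = 3*17 - 25 = 26, d_4 = (703 - 26^2)/3 = 27/3 = 9, a_4 = floor((26 + 26)/9) = 5.
  m_5 = 9*5 - 26 = 19, d_5 = (703 - 19^2)/9 = 342/9 = 38, a_5 = floor((26 + 19)/38) = 1.
  m_6 = 38*1 - 19 = 19, d_6 = (703 - 19^2)/38 = 342/38 = 9, a_6 = floor((26 + 19)/9) = 5.
  m_7 = 9*5 - 19 = 26, d_7 = (703 - 26^2)/9 = 27/9 = 3, a_7 = floor((26 + 26)/3) = 17.
  m_8 = 3*17 - 26 = 25, d_8 = (703 - 25^2)/3 = 78/3 = 26, a_8 = floor((26 + 25)/26) = 1.
  m_9 = 26*1 - 25 = 1, d_9 = (703 - 1^2)/26 = 702/26 = 27, a_9 = floor((26 + 1)/27) = 1.
  m_10 = 27*1 - 1 = 26, d_10 = (703 - 26^2)/27 = 27/27 = 1, a_10 = floor((26 + 26)/1) = 52.
  m_11 = 1*52 - 26 = 26, d_11 = (703 - 26^2)/1 = 27/1 = 27: (m_11, d_11) = (m_1, d_1) = (26, 27), so from here the quotients repeat a_1, ..., a_10; the period length is 10.
So sqrt(703) = [26; (1, 1, 17, 5, 1, 5, 17, 1, 1, 52)] with period length k = 10.
k is even, so the fundamental solution of x^2 - 703y^2 = 1 is (p_{k-1}, q_{k-1}) = (p_9, q_9); compute convergents through index 9.
Convergents (p_i = a_i*p_{i-1} + p_{i-2}, q_i = a_i*q_{i-1} + q_{i-2} with p_{-2}=0, p_{-1}=1, q_{-2}=1, q_{-1}=0):
  i=0: a_0=26, p_0 = 26*1 + 0 = 26, q_0 = 26*0 + 1 = 1.
  i=1: a_1=1, p_1 = 1*26 + 1 = 27, q_1 = 1*1 + 0 = 1.
  i=2: a_2=1, p_2 = 1*27 + 26 = 53, q_2 = 1*1 + 1 = 2.
  i=3: a_3=17, p_3 = 17*53 + 27 = 928, q_3 = 17*2 + 1 = 35.
  i=4: a_4=5, p_4 = 5*928 + 53 = 4693, q_4 = 5*35 + 2 = 177.
  i=5: a_5=1, p_5 = 1*4693 + 928 = 5621, q_5 = 1*177 + 35 = 212.
  i=6: a_6=5, p_6 = 5*5621 + 4693 = 32798, q_6 = 5*212 + 177 = 1237.
  i=7: a_7=17, p_7 = 17*32798 + 5621 = 563187, q_7 = 17*1237 + 212 = 21241.
  i=8: a_8=1, p_8 = 1*563187 + 32798 = 595985, q_8 = 1*21241 + 1237 = 22478.
  i=9: a_9=1, p_9 = 1*595985 + 563187 = 1159172, q_9 = 1*22478 + 21241 = 43719.
Check: 1159172^2 - 703*43719^2 = 1343679725584 - 1343679725583 = 1, so (x, y) = (1159172, 43719) solves the equation, and by the theorem it is the least positive solution.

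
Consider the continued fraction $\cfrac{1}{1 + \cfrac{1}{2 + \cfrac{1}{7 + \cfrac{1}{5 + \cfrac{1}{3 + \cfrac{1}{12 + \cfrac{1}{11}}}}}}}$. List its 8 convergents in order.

Using the convergent recurrence p_i = a_i*p_{i-1} + p_{i-2}, q_i = a_i*q_{i-1} + q_{i-2} with p_{-2}=0, p_{-1}=1, q_{-2}=1, q_{-1}=0:
  i=0: a_0=0, p_0 = 0*1 + 0 = 0, q_0 = 0*0 + 1 = 1.
  i=1: a_1=1, p_1 = 1*0 + 1 = 1, q_1 = 1*1 + 0 = 1.
  i=2: a_2=2, p_2 = 2*1 + 0 = 2, q_2 = 2*1 + 1 = 3.
  i=3: a_3=7, p_3 = 7*2 + 1 = 15, q_3 = 7*3 + 1 = 22.
  i=4: a_4=5, p_4 = 5*15 + 2 = 77, q_4 = 5*22 + 3 = 113.
  i=5: a_5=3, p_5 = 3*77 + 15 = 246, q_5 = 3*113 + 22 = 361.
  i=6: a_6=12, p_6 = 12*246 + 77 = 3029, q_6 = 12*361 + 113 = 4445.
  i=7: a_7=11, p_7 = 11*3029 + 246 = 33565, q_7 = 11*4445 + 361 = 49256.

0/1, 1/1, 2/3, 15/22, 77/113, 246/361, 3029/4445, 33565/49256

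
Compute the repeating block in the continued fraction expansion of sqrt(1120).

Write x_i = (sqrt(1120) + m_i)/d_i with (m_0, d_0) = (0, 1). a_0 = floor(sqrt(1120)) = 33, since 33^2 = 1089 <= 1120 < 1156 = 34^2.
Iterate m_{i+1} = d_i*a_i - m_i, d_{i+1} = (1120 - m_{i+1}^2)/d_i, a_{i+1} = floor((a_0 + m_{i+1})/d_{i+1}):
  m_1 = 1*33 - 0 = 33, d_1 = (1120 - 33^2)/1 = 31/1 = 31, a_1 = floor((33 + 33)/31) = 2.
  m_2 = 31*2 - 33 = 29, d_2 = (1120 - 29^2)/31 = 279/31 = 9, a_2 = floor((33 + 29)/9) = 6.
  m_3 = 9*6 - 29 = 25, d_3 = (1120 - 25^2)/9 = 495/9 = 55, a_3 = floor((33 + 25)/55) = 1.
  m_4 = 55*1 - 25 = 30, d_4 = (1120 - 30^2)/55 = 220/55 = 4, a_4 = floor((33 + 30)/4) = 15.
  m_5 = 4*15 - 30 = 30, d_5 = (1120 - 30^2)/4 = 220/4 = 55, a_5 = floor((33 + 30)/55) = 1.
  m_6 = 55*1 - 30 = 25, d_6 = (1120 - 25^2)/55 = 495/55 = 9, a_6 = floor((33 + 25)/9) = 6.
  m_7 = 9*6 - 25 = 29, d_7 = (1120 - 29^2)/9 = 279/9 = 31, a_7 = floor((33 + 29)/31) = 2.
  m_8 = 31*2 - 29 = 33, d_8 = (1120 - 33^2)/31 = 31/31 = 1, a_8 = floor((33 + 33)/1) = 66.
  m_9 = 1*66 - 33 = 33, d_9 = (1120 - 33^2)/1 = 31/1 = 31: (m_9, d_9) = (m_1, d_1) = (33, 31), so from here the quotients repeat a_1, ..., a_8; the period length is 8.
Hence the expansion of sqrt(1120) is a_0 = 33 followed by the repeating block 2, 6, 1, 15, 1, 6, 2, 66 (period 8).

[33; (2, 6, 1, 15, 1, 6, 2, 66)]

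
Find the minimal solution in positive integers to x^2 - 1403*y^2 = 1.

(x, y) = (74726, 1995)

First expand sqrt(1403) as a continued fraction. With x_i = (sqrt(1403) + m_i)/d_i and (m_0, d_0) = (0, 1): a_0 = floor(sqrt(1403)) = 37, since 37^2 = 1369 <= 1403 < 1444 = 38^2.
Iterate m_{i+1} = d_i*a_i - m_i, d_{i+1} = (1403 - m_{i+1}^2)/d_i, a_{i+1} = floor((a_0 + m_{i+1})/d_{i+1}):
  m_1 = 1*37 - 0 = 37, d_1 = (1403 - 37^2)/1 = 34/1 = 34, a_1 = floor((37 + 37)/34) = 2.
  m_2 = 34*2 - 37 = 31, d_2 = (1403 - 31^2)/34 = 442/34 = 13, a_2 = floor((37 + 31)/13) = 5.
  m_3 = 13*5 - 31 = 34, d_3 = (1403 - 34^2)/13 = 247/13 = 19, a_3 = floor((37 + 34)/19) = 3.
  m_4 = 19*3 - 34 = 23, d_4 = (1403 - 23^2)/19 = 874/19 = 46, a_4 = floor((37 + 23)/46) = 1.
  m_5 = 46*1 - 23 = 23, d_5 = (1403 - 23^2)/46 = 874/46 = 19, a_5 = floor((37 + 23)/19) = 3.
  m_6 = 19*3 - 23 = 34, d_6 = (1403 - 34^2)/19 = 247/19 = 13, a_6 = floor((37 + 34)/13) = 5.
  m_7 = 13*5 - 34 = 31, d_7 = (1403 - 31^2)/13 = 442/13 = 34, a_7 = floor((37 + 31)/34) = 2.
  m_8 = 34*2 - 31 = 37, d_8 = (1403 - 37^2)/34 = 34/34 = 1, a_8 = floor((37 + 37)/1) = 74.
  m_9 = 1*74 - 37 = 37, d_9 = (1403 - 37^2)/1 = 34/1 = 34: (m_9, d_9) = (m_1, d_1) = (37, 34), so from here the quotients repeat a_1, ..., a_8; the period length is 8.
So sqrt(1403) = [37; (2, 5, 3, 1, 3, 5, 2, 74)] with period length k = 8.
k is even, so the fundamental solution of x^2 - 1403y^2 = 1 is (p_{k-1}, q_{k-1}) = (p_7, q_7); compute convergents through index 7.
Convergents (p_i = a_i*p_{i-1} + p_{i-2}, q_i = a_i*q_{i-1} + q_{i-2} with p_{-2}=0, p_{-1}=1, q_{-2}=1, q_{-1}=0):
  i=0: a_0=37, p_0 = 37*1 + 0 = 37, q_0 = 37*0 + 1 = 1.
  i=1: a_1=2, p_1 = 2*37 + 1 = 75, q_1 = 2*1 + 0 = 2.
  i=2: a_2=5, p_2 = 5*75 + 37 = 412, q_2 = 5*2 + 1 = 11.
  i=3: a_3=3, p_3 = 3*412 + 75 = 1311, q_3 = 3*11 + 2 = 35.
  i=4: a_4=1, p_4 = 1*1311 + 412 = 1723, q_4 = 1*35 + 11 = 46.
  i=5: a_5=3, p_5 = 3*1723 + 1311 = 6480, q_5 = 3*46 + 35 = 173.
  i=6: a_6=5, p_6 = 5*6480 + 1723 = 34123, q_6 = 5*173 + 46 = 911.
  i=7: a_7=2, p_7 = 2*34123 + 6480 = 74726, q_7 = 2*911 + 173 = 1995.
Check: 74726^2 - 1403*1995^2 = 5583975076 - 5583975075 = 1, so (x, y) = (74726, 1995) solves the equation, and by the theorem it is the least positive solution.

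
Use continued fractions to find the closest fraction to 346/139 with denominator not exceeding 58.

Expand x = 346/139 as a continued fraction with the Euclidean algorithm:
  346 = 2*139 + 68, so a_0 = 2.
  139 = 2*68 + 3, so a_1 = 2.
  68 = 22*3 + 2, so a_2 = 22.
  3 = 1*2 + 1, so a_3 = 1.
  2 = 2*1 + 0, so a_4 = 2.
so x = [2; 2, 22, 1, 2].
Convergents (p_i = a_i*p_{i-1} + p_{i-2}, q_i = a_i*q_{i-1} + q_{i-2} with p_{-2}=0, p_{-1}=1, q_{-2}=1, q_{-1}=0), until the denominator exceeds 58:
  i=0: a_0=2, p_0 = 2*1 + 0 = 2, q_0 = 2*0 + 1 = 1.
  i=1: a_1=2, p_1 = 2*2 + 1 = 5, q_1 = 2*1 + 0 = 2.
  i=2: a_2=22, p_2 = 22*5 + 2 = 112, q_2 = 22*2 + 1 = 45.
  i=3: a_3=1, p_3 = 1*112 + 5 = 117, q_3 = 1*45 + 2 = 47.
  i=4: a_4=2, p_4 = 2*117 + 112 = 346, q_4 = 2*47 + 45 = 139.
q_4 = 139 > 58, so the last convergent with denominator <= 58 is p_3/q_3 = 117/47.
The closest fraction with denominator <= 58 is either p_3/q_3 or the intermediate fraction (k*p_3 + p_2)/(k*q_3 + q_2) with the largest k >= 1 whose denominator stays <= 58; these approach x as k grows, and every other convergent or intermediate fraction in range is farther away.
Largest k: floor((58 - q_2)/q_3) = floor((58 - 45)/47) = 0.
Since k = 0, no intermediate fraction beyond p_3/q_3 has denominator <= 58, so the convergent 117/47 is the closest (its error is |346*47 - 117*139|/(139*47) = 1/6533).

117/47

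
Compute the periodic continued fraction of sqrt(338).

Write x_i = (sqrt(338) + m_i)/d_i with (m_0, d_0) = (0, 1). a_0 = floor(sqrt(338)) = 18, since 18^2 = 324 <= 338 < 361 = 19^2.
Iterate m_{i+1} = d_i*a_i - m_i, d_{i+1} = (338 - m_{i+1}^2)/d_i, a_{i+1} = floor((a_0 + m_{i+1})/d_{i+1}):
  m_1 = 1*18 - 0 = 18, d_1 = (338 - 18^2)/1 = 14/1 = 14, a_1 = floor((18 + 18)/14) = 2.
  m_2 = 14*2 - 18 = 10, d_2 = (338 - 10^2)/14 = 238/14 = 17, a_2 = floor((18 + 10)/17) = 1.
  m_3 = 17*1 - 10 = 7, d_3 = (338 - 7^2)/17 = 289/17 = 17, a_3 = floor((18 + 7)/17) = 1.
  m_4 = 17*1 - 7 = 10, d_4 = (338 - 10^2)/17 = 238/17 = 14, a_4 = floor((18 + 10)/14) = 2.
  m_5 = 14*2 - 10 = 18, d_5 = (338 - 18^2)/14 = 14/14 = 1, a_5 = floor((18 + 18)/1) = 36.
  m_6 = 1*36 - 18 = 18, d_6 = (338 - 18^2)/1 = 14/1 = 14: (m_6, d_6) = (m_1, d_1) = (18, 14), so from here the quotients repeat a_1, ..., a_5; the period length is 5.
Hence the expansion of sqrt(338) is a_0 = 18 followed by the repeating block 2, 1, 1, 2, 36 (period 5).

[18; (2, 1, 1, 2, 36)]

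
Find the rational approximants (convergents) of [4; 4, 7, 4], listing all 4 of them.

Using the convergent recurrence p_i = a_i*p_{i-1} + p_{i-2}, q_i = a_i*q_{i-1} + q_{i-2} with p_{-2}=0, p_{-1}=1, q_{-2}=1, q_{-1}=0:
  i=0: a_0=4, p_0 = 4*1 + 0 = 4, q_0 = 4*0 + 1 = 1.
  i=1: a_1=4, p_1 = 4*4 + 1 = 17, q_1 = 4*1 + 0 = 4.
  i=2: a_2=7, p_2 = 7*17 + 4 = 123, q_2 = 7*4 + 1 = 29.
  i=3: a_3=4, p_3 = 4*123 + 17 = 509, q_3 = 4*29 + 4 = 120.

4/1, 17/4, 123/29, 509/120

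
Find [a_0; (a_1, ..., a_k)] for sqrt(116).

[10; (1, 3, 2, 1, 4, 1, 2, 3, 1, 20)]

Write x_i = (sqrt(116) + m_i)/d_i with (m_0, d_0) = (0, 1). a_0 = floor(sqrt(116)) = 10, since 10^2 = 100 <= 116 < 121 = 11^2.
Iterate m_{i+1} = d_i*a_i - m_i, d_{i+1} = (116 - m_{i+1}^2)/d_i, a_{i+1} = floor((a_0 + m_{i+1})/d_{i+1}):
  m_1 = 1*10 - 0 = 10, d_1 = (116 - 10^2)/1 = 16/1 = 16, a_1 = floor((10 + 10)/16) = 1.
  m_2 = 16*1 - 10 = 6, d_2 = (116 - 6^2)/16 = 80/16 = 5, a_2 = floor((10 + 6)/5) = 3.
  m_3 = 5*3 - 6 = 9, d_3 = (116 - 9^2)/5 = 35/5 = 7, a_3 = floor((10 + 9)/7) = 2.
  m_4 = 7*2 - 9 = 5, d_4 = (116 - 5^2)/7 = 91/7 = 13, a_4 = floor((10 + 5)/13) = 1.
  m_5 = 13*1 - 5 = 8, d_5 = (116 - 8^2)/13 = 52/13 = 4, a_5 = floor((10 + 8)/4) = 4.
  m_6 = 4*4 - 8 = 8, d_6 = (116 - 8^2)/4 = 52/4 = 13, a_6 = floor((10 + 8)/13) = 1.
  m_7 = 13*1 - 8 = 5, d_7 = (116 - 5^2)/13 = 91/13 = 7, a_7 = floor((10 + 5)/7) = 2.
  m_8 = 7*2 - 5 = 9, d_8 = (116 - 9^2)/7 = 35/7 = 5, a_8 = floor((10 + 9)/5) = 3.
  m_9 = 5*3 - 9 = 6, d_9 = (116 - 6^2)/5 = 80/5 = 16, a_9 = floor((10 + 6)/16) = 1.
  m_10 = 16*1 - 6 = 10, d_10 = (116 - 10^2)/16 = 16/16 = 1, a_10 = floor((10 + 10)/1) = 20.
  m_11 = 1*20 - 10 = 10, d_11 = (116 - 10^2)/1 = 16/1 = 16: (m_11, d_11) = (m_1, d_1) = (10, 16), so from here the quotients repeat a_1, ..., a_10; the period length is 10.
Hence the expansion of sqrt(116) is a_0 = 10 followed by the repeating block 1, 3, 2, 1, 4, 1, 2, 3, 1, 20 (period 10).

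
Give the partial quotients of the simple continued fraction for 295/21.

[14; 21]

Run the Euclidean algorithm on 295 and 21; the successive quotients are the partial quotients a_0, a_1, ... (each step inverts the fractional part left over by the previous one):
  295 = 14*21 + 1, so a_0 = 14.
  21 = 21*1 + 0, so a_1 = 21.
The remainder reaches 0 after 2 divisions, so the expansion has 2 partial quotients, read off in order.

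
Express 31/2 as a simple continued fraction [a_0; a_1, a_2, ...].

Run the Euclidean algorithm on 31 and 2; the successive quotients are the partial quotients a_0, a_1, ... (each step inverts the fractional part left over by the previous one):
  31 = 15*2 + 1, so a_0 = 15.
  2 = 2*1 + 0, so a_1 = 2.
The remainder reaches 0 after 2 divisions, so the expansion has 2 partial quotients, read off in order.

[15; 2]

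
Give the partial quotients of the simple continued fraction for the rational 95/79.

[1; 4, 1, 15]

Run the Euclidean algorithm on 95 and 79; the successive quotients are the partial quotients a_0, a_1, ... (each step inverts the fractional part left over by the previous one):
  95 = 1*79 + 16, so a_0 = 1.
  79 = 4*16 + 15, so a_1 = 4.
  16 = 1*15 + 1, so a_2 = 1.
  15 = 15*1 + 0, so a_3 = 15.
The remainder reaches 0 after 4 divisions, so the expansion has 4 partial quotients, read off in order.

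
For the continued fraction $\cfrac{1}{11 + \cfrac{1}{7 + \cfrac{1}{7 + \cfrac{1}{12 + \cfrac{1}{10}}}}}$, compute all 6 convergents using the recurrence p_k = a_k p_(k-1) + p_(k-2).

0/1, 1/11, 7/78, 50/557, 607/6762, 6120/68177

Using the convergent recurrence p_i = a_i*p_{i-1} + p_{i-2}, q_i = a_i*q_{i-1} + q_{i-2} with p_{-2}=0, p_{-1}=1, q_{-2}=1, q_{-1}=0:
  i=0: a_0=0, p_0 = 0*1 + 0 = 0, q_0 = 0*0 + 1 = 1.
  i=1: a_1=11, p_1 = 11*0 + 1 = 1, q_1 = 11*1 + 0 = 11.
  i=2: a_2=7, p_2 = 7*1 + 0 = 7, q_2 = 7*11 + 1 = 78.
  i=3: a_3=7, p_3 = 7*7 + 1 = 50, q_3 = 7*78 + 11 = 557.
  i=4: a_4=12, p_4 = 12*50 + 7 = 607, q_4 = 12*557 + 78 = 6762.
  i=5: a_5=10, p_5 = 10*607 + 50 = 6120, q_5 = 10*6762 + 557 = 68177.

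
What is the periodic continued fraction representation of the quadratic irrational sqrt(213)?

[14; (1, 1, 2, 6, 1, 8, 1, 6, 2, 1, 1, 28)]

Write x_i = (sqrt(213) + m_i)/d_i with (m_0, d_0) = (0, 1). a_0 = floor(sqrt(213)) = 14, since 14^2 = 196 <= 213 < 225 = 15^2.
Iterate m_{i+1} = d_i*a_i - m_i, d_{i+1} = (213 - m_{i+1}^2)/d_i, a_{i+1} = floor((a_0 + m_{i+1})/d_{i+1}):
  m_1 = 1*14 - 0 = 14, d_1 = (213 - 14^2)/1 = 17/1 = 17, a_1 = floor((14 + 14)/17) = 1.
  m_2 = 17*1 - 14 = 3, d_2 = (213 - 3^2)/17 = 204/17 = 12, a_2 = floor((14 + 3)/12) = 1.
  m_3 = 12*1 - 3 = 9, d_3 = (213 - 9^2)/12 = 132/12 = 11, a_3 = floor((14 + 9)/11) = 2.
  m_4 = 11*2 - 9 = 13, d_4 = (213 - 13^2)/11 = 44/11 = 4, a_4 = floor((14 + 13)/4) = 6.
  m_5 = 4*6 - 13 = 11, d_5 = (213 - 11^2)/4 = 92/4 = 23, a_5 = floor((14 + 11)/23) = 1.
  m_6 = 23*1 - 11 = 12, d_6 = (213 - 12^2)/23 = 69/23 = 3, a_6 = floor((14 + 12)/3) = 8.
  m_7 = 3*8 - 12 = 12, d_7 = (213 - 12^2)/3 = 69/3 = 23, a_7 = floor((14 + 12)/23) = 1.
  m_8 = 23*1 - 12 = 11, d_8 = (213 - 11^2)/23 = 92/23 = 4, a_8 = floor((14 + 11)/4) = 6.
  m_9 = 4*6 - 11 = 13, d_9 = (213 - 13^2)/4 = 44/4 = 11, a_9 = floor((14 + 13)/11) = 2.
  m_10 = 11*2 - 13 = 9, d_10 = (213 - 9^2)/11 = 132/11 = 12, a_10 = floor((14 + 9)/12) = 1.
  m_11 = 12*1 - 9 = 3, d_11 = (213 - 3^2)/12 = 204/12 = 17, a_11 = floor((14 + 3)/17) = 1.
  m_12 = 17*1 - 3 = 14, d_12 = (213 - 14^2)/17 = 17/17 = 1, a_12 = floor((14 + 14)/1) = 28.
  m_13 = 1*28 - 14 = 14, d_13 = (213 - 14^2)/1 = 17/1 = 17: (m_13, d_13) = (m_1, d_1) = (14, 17), so from here the quotients repeat a_1, ..., a_12; the period length is 12.
Hence the expansion of sqrt(213) is a_0 = 14 followed by the repeating block 1, 1, 2, 6, 1, 8, 1, 6, 2, 1, 1, 28 (period 12).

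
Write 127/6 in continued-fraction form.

Run the Euclidean algorithm on 127 and 6; the successive quotients are the partial quotients a_0, a_1, ... (each step inverts the fractional part left over by the previous one):
  127 = 21*6 + 1, so a_0 = 21.
  6 = 6*1 + 0, so a_1 = 6.
The remainder reaches 0 after 2 divisions, so the expansion has 2 partial quotients, read off in order.

[21; 6]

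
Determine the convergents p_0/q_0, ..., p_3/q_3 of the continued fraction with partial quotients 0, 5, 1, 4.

0/1, 1/5, 1/6, 5/29

Using the convergent recurrence p_i = a_i*p_{i-1} + p_{i-2}, q_i = a_i*q_{i-1} + q_{i-2} with p_{-2}=0, p_{-1}=1, q_{-2}=1, q_{-1}=0:
  i=0: a_0=0, p_0 = 0*1 + 0 = 0, q_0 = 0*0 + 1 = 1.
  i=1: a_1=5, p_1 = 5*0 + 1 = 1, q_1 = 5*1 + 0 = 5.
  i=2: a_2=1, p_2 = 1*1 + 0 = 1, q_2 = 1*5 + 1 = 6.
  i=3: a_3=4, p_3 = 4*1 + 1 = 5, q_3 = 4*6 + 5 = 29.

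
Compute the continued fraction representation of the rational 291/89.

[3; 3, 1, 2, 2, 3]

Run the Euclidean algorithm on 291 and 89; the successive quotients are the partial quotients a_0, a_1, ... (each step inverts the fractional part left over by the previous one):
  291 = 3*89 + 24, so a_0 = 3.
  89 = 3*24 + 17, so a_1 = 3.
  24 = 1*17 + 7, so a_2 = 1.
  17 = 2*7 + 3, so a_3 = 2.
  7 = 2*3 + 1, so a_4 = 2.
  3 = 3*1 + 0, so a_5 = 3.
The remainder reaches 0 after 6 divisions, so the expansion has 6 partial quotients, read off in order.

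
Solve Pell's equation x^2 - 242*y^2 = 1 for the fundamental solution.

(x, y) = (19601, 1260)

First expand sqrt(242) as a continued fraction. With x_i = (sqrt(242) + m_i)/d_i and (m_0, d_0) = (0, 1): a_0 = floor(sqrt(242)) = 15, since 15^2 = 225 <= 242 < 256 = 16^2.
Iterate m_{i+1} = d_i*a_i - m_i, d_{i+1} = (242 - m_{i+1}^2)/d_i, a_{i+1} = floor((a_0 + m_{i+1})/d_{i+1}):
  m_1 = 1*15 - 0 = 15, d_1 = (242 - 15^2)/1 = 17/1 = 17, a_1 = floor((15 + 15)/17) = 1.
  m_2 = 17*1 - 15 = 2, d_2 = (242 - 2^2)/17 = 238/17 = 14, a_2 = floor((15 + 2)/14) = 1.
  m_3 = 14*1 - 2 = 12, d_3 = (242 - 12^2)/14 = 98/14 = 7, a_3 = floor((15 + 12)/7) = 3.
  m_4 = 7*3 - 12 = 9, d_4 = (242 - 9^2)/7 = 161/7 = 23, a_4 = floor((15 + 9)/23) = 1.
  m_5 = 23*1 - 9 = 14, d_5 = (242 - 14^2)/23 = 46/23 = 2, a_5 = floor((15 + 14)/2) = 14.
  m_6 = 2*14 - 14 = 14, d_6 = (242 - 14^2)/2 = 46/2 = 23, a_6 = floor((15 + 14)/23) = 1.
  m_7 = 23*1 - 14 = 9, d_7 = (242 - 9^2)/23 = 161/23 = 7, a_7 = floor((15 + 9)/7) = 3.
  m_8 = 7*3 - 9 = 12, d_8 = (242 - 12^2)/7 = 98/7 = 14, a_8 = floor((15 + 12)/14) = 1.
  m_9 = 14*1 - 12 = 2, d_9 = (242 - 2^2)/14 = 238/14 = 17, a_9 = floor((15 + 2)/17) = 1.
  m_10 = 17*1 - 2 = 15, d_10 = (242 - 15^2)/17 = 17/17 = 1, a_10 = floor((15 + 15)/1) = 30.
  m_11 = 1*30 - 15 = 15, d_11 = (242 - 15^2)/1 = 17/1 = 17: (m_11, d_11) = (m_1, d_1) = (15, 17), so from here the quotients repeat a_1, ..., a_10; the period length is 10.
So sqrt(242) = [15; (1, 1, 3, 1, 14, 1, 3, 1, 1, 30)] with period length k = 10.
k is even, so the fundamental solution of x^2 - 242y^2 = 1 is (p_{k-1}, q_{k-1}) = (p_9, q_9); compute convergents through index 9.
Convergents (p_i = a_i*p_{i-1} + p_{i-2}, q_i = a_i*q_{i-1} + q_{i-2} with p_{-2}=0, p_{-1}=1, q_{-2}=1, q_{-1}=0):
  i=0: a_0=15, p_0 = 15*1 + 0 = 15, q_0 = 15*0 + 1 = 1.
  i=1: a_1=1, p_1 = 1*15 + 1 = 16, q_1 = 1*1 + 0 = 1.
  i=2: a_2=1, p_2 = 1*16 + 15 = 31, q_2 = 1*1 + 1 = 2.
  i=3: a_3=3, p_3 = 3*31 + 16 = 109, q_3 = 3*2 + 1 = 7.
  i=4: a_4=1, p_4 = 1*109 + 31 = 140, q_4 = 1*7 + 2 = 9.
  i=5: a_5=14, p_5 = 14*140 + 109 = 2069, q_5 = 14*9 + 7 = 133.
  i=6: a_6=1, p_6 = 1*2069 + 140 = 2209, q_6 = 1*133 + 9 = 142.
  i=7: a_7=3, p_7 = 3*2209 + 2069 = 8696, q_7 = 3*142 + 133 = 559.
  i=8: a_8=1, p_8 = 1*8696 + 2209 = 10905, q_8 = 1*559 + 142 = 701.
  i=9: a_9=1, p_9 = 1*10905 + 8696 = 19601, q_9 = 1*701 + 559 = 1260.
Check: 19601^2 - 242*1260^2 = 384199201 - 384199200 = 1, so (x, y) = (19601, 1260) solves the equation, and by the theorem it is the least positive solution.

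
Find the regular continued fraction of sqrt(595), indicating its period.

Write x_i = (sqrt(595) + m_i)/d_i with (m_0, d_0) = (0, 1). a_0 = floor(sqrt(595)) = 24, since 24^2 = 576 <= 595 < 625 = 25^2.
Iterate m_{i+1} = d_i*a_i - m_i, d_{i+1} = (595 - m_{i+1}^2)/d_i, a_{i+1} = floor((a_0 + m_{i+1})/d_{i+1}):
  m_1 = 1*24 - 0 = 24, d_1 = (595 - 24^2)/1 = 19/1 = 19, a_1 = floor((24 + 24)/19) = 2.
  m_2 = 19*2 - 24 = 14, d_2 = (595 - 14^2)/19 = 399/19 = 21, a_2 = floor((24 + 14)/21) = 1.
  m_3 = 21*1 - 14 = 7, d_3 = (595 - 7^2)/21 = 546/21 = 26, a_3 = floor((24 + 7)/26) = 1.
  m_4 = 26*1 - 7 = 19, d_4 = (595 - 19^2)/26 = 234/26 = 9, a_4 = floor((24 + 19)/9) = 4.
  m_5 = 9*4 - 19 = 17, d_5 = (595 - 17^2)/9 = 306/9 = 34, a_5 = floor((24 + 17)/34) = 1.
  m_6 = 34*1 - 17 = 17, d_6 = (595 - 17^2)/34 = 306/34 = 9, a_6 = floor((24 + 17)/9) = 4.
  m_7 = 9*4 - 17 = 19, d_7 = (595 - 19^2)/9 = 234/9 = 26, a_7 = floor((24 + 19)/26) = 1.
  m_8 = 26*1 - 19 = 7, d_8 = (595 - 7^2)/26 = 546/26 = 21, a_8 = floor((24 + 7)/21) = 1.
  m_9 = 21*1 - 7 = 14, d_9 = (595 - 14^2)/21 = 399/21 = 19, a_9 = floor((24 + 14)/19) = 2.
  m_10 = 19*2 - 14 = 24, d_10 = (595 - 24^2)/19 = 19/19 = 1, a_10 = floor((24 + 24)/1) = 48.
  m_11 = 1*48 - 24 = 24, d_11 = (595 - 24^2)/1 = 19/1 = 19: (m_11, d_11) = (m_1, d_1) = (24, 19), so from here the quotients repeat a_1, ..., a_10; the period length is 10.
Hence the expansion of sqrt(595) is a_0 = 24 followed by the repeating block 2, 1, 1, 4, 1, 4, 1, 1, 2, 48 (period 10).

[24; (2, 1, 1, 4, 1, 4, 1, 1, 2, 48)]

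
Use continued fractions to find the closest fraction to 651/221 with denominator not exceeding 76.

Expand x = 651/221 as a continued fraction with the Euclidean algorithm:
  651 = 2*221 + 209, so a_0 = 2.
  221 = 1*209 + 12, so a_1 = 1.
  209 = 17*12 + 5, so a_2 = 17.
  12 = 2*5 + 2, so a_3 = 2.
  5 = 2*2 + 1, so a_4 = 2.
  2 = 2*1 + 0, so a_5 = 2.
so x = [2; 1, 17, 2, 2, 2].
Convergents (p_i = a_i*p_{i-1} + p_{i-2}, q_i = a_i*q_{i-1} + q_{i-2} with p_{-2}=0, p_{-1}=1, q_{-2}=1, q_{-1}=0), until the denominator exceeds 76:
  i=0: a_0=2, p_0 = 2*1 + 0 = 2, q_0 = 2*0 + 1 = 1.
  i=1: a_1=1, p_1 = 1*2 + 1 = 3, q_1 = 1*1 + 0 = 1.
  i=2: a_2=17, p_2 = 17*3 + 2 = 53, q_2 = 17*1 + 1 = 18.
  i=3: a_3=2, p_3 = 2*53 + 3 = 109, q_3 = 2*18 + 1 = 37.
  i=4: a_4=2, p_4 = 2*109 + 53 = 271, q_4 = 2*37 + 18 = 92.
q_4 = 92 > 76, so the last convergent with denominator <= 76 is p_3/q_3 = 109/37.
The closest fraction with denominator <= 76 is either p_3/q_3 or the intermediate fraction (k*p_3 + p_2)/(k*q_3 + q_2) with the largest k >= 1 whose denominator stays <= 76; these approach x as k grows, and every other convergent or intermediate fraction in range is farther away.
Largest k: floor((76 - q_2)/q_3) = floor((76 - 18)/37) = 1.
That gives (1*109 + 53)/(1*37 + 18) = 162/55.
Compare the errors: |x - 109/37| = |651*37 - 109*221|/(221*37) = 2/8177, and |x - 162/55| = |651*55 - 162*221|/(221*55) = 3/12155.
Cross-multiplying, 2*12155 = 24310 < 24531 = 3*8177, so 2/8177 is smaller: the convergent 109/37 is closer to x than 162/55.

109/37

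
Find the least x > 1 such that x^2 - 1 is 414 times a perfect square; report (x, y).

First expand sqrt(414) as a continued fraction. With x_i = (sqrt(414) + m_i)/d_i and (m_0, d_0) = (0, 1): a_0 = floor(sqrt(414)) = 20, since 20^2 = 400 <= 414 < 441 = 21^2.
Iterate m_{i+1} = d_i*a_i - m_i, d_{i+1} = (414 - m_{i+1}^2)/d_i, a_{i+1} = floor((a_0 + m_{i+1})/d_{i+1}):
  m_1 = 1*20 - 0 = 20, d_1 = (414 - 20^2)/1 = 14/1 = 14, a_1 = floor((20 + 20)/14) = 2.
  m_2 = 14*2 - 20 = 8, d_2 = (414 - 8^2)/14 = 350/14 = 25, a_2 = floor((20 + 8)/25) = 1.
  m_3 = 25*1 - 8 = 17, d_3 = (414 - 17^2)/25 = 125/25 = 5, a_3 = floor((20 + 17)/5) = 7.
  m_4 = 5*7 - 17 = 18, d_4 = (414 - 18^2)/5 = 90/5 = 18, a_4 = floor((20 + 18)/18) = 2.
  m_5 = 18*2 - 18 = 18, d_5 = (414 - 18^2)/18 = 90/18 = 5, a_5 = floor((20 + 18)/5) = 7.
  m_6 = 5*7 - 18 = 17, d_6 = (414 - 17^2)/5 = 125/5 = 25, a_6 = floor((20 + 17)/25) = 1.
  m_7 = 25*1 - 17 = 8, d_7 = (414 - 8^2)/25 = 350/25 = 14, a_7 = floor((20 + 8)/14) = 2.
  m_8 = 14*2 - 8 = 20, d_8 = (414 - 20^2)/14 = 14/14 = 1, a_8 = floor((20 + 20)/1) = 40.
  m_9 = 1*40 - 20 = 20, d_9 = (414 - 20^2)/1 = 14/1 = 14: (m_9, d_9) = (m_1, d_1) = (20, 14), so from here the quotients repeat a_1, ..., a_8; the period length is 8.
So sqrt(414) = [20; (2, 1, 7, 2, 7, 1, 2, 40)] with period length k = 8.
k is even, so the fundamental solution of x^2 - 414y^2 = 1 is (p_{k-1}, q_{k-1}) = (p_7, q_7); compute convergents through index 7.
Convergents (p_i = a_i*p_{i-1} + p_{i-2}, q_i = a_i*q_{i-1} + q_{i-2} with p_{-2}=0, p_{-1}=1, q_{-2}=1, q_{-1}=0):
  i=0: a_0=20, p_0 = 20*1 + 0 = 20, q_0 = 20*0 + 1 = 1.
  i=1: a_1=2, p_1 = 2*20 + 1 = 41, q_1 = 2*1 + 0 = 2.
  i=2: a_2=1, p_2 = 1*41 + 20 = 61, q_2 = 1*2 + 1 = 3.
  i=3: a_3=7, p_3 = 7*61 + 41 = 468, q_3 = 7*3 + 2 = 23.
  i=4: a_4=2, p_4 = 2*468 + 61 = 997, q_4 = 2*23 + 3 = 49.
  i=5: a_5=7, p_5 = 7*997 + 468 = 7447, q_5 = 7*49 + 23 = 366.
  i=6: a_6=1, p_6 = 1*7447 + 997 = 8444, q_6 = 1*366 + 49 = 415.
  i=7: a_7=2, p_7 = 2*8444 + 7447 = 24335, q_7 = 2*415 + 366 = 1196.
Check: 24335^2 - 414*1196^2 = 592192225 - 592192224 = 1, so (x, y) = (24335, 1196) solves the equation, and by the theorem it is the least positive solution.

(x, y) = (24335, 1196)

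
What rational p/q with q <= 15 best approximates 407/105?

31/8

Expand x = 407/105 as a continued fraction with the Euclidean algorithm:
  407 = 3*105 + 92, so a_0 = 3.
  105 = 1*92 + 13, so a_1 = 1.
  92 = 7*13 + 1, so a_2 = 7.
  13 = 13*1 + 0, so a_3 = 13.
so x = [3; 1, 7, 13].
Convergents (p_i = a_i*p_{i-1} + p_{i-2}, q_i = a_i*q_{i-1} + q_{i-2} with p_{-2}=0, p_{-1}=1, q_{-2}=1, q_{-1}=0), until the denominator exceeds 15:
  i=0: a_0=3, p_0 = 3*1 + 0 = 3, q_0 = 3*0 + 1 = 1.
  i=1: a_1=1, p_1 = 1*3 + 1 = 4, q_1 = 1*1 + 0 = 1.
  i=2: a_2=7, p_2 = 7*4 + 3 = 31, q_2 = 7*1 + 1 = 8.
  i=3: a_3=13, p_3 = 13*31 + 4 = 407, q_3 = 13*8 + 1 = 105.
q_3 = 105 > 15, so the last convergent with denominator <= 15 is p_2/q_2 = 31/8.
The closest fraction with denominator <= 15 is either p_2/q_2 or the intermediate fraction (k*p_2 + p_1)/(k*q_2 + q_1) with the largest k >= 1 whose denominator stays <= 15; these approach x as k grows, and every other convergent or intermediate fraction in range is farther away.
Largest k: floor((15 - q_1)/q_2) = floor((15 - 1)/8) = 1.
That gives (1*31 + 4)/(1*8 + 1) = 35/9.
Compare the errors: |x - 31/8| = |407*8 - 31*105|/(105*8) = 1/840, and |x - 35/9| = |407*9 - 35*105|/(105*9) = 12/945.
Cross-multiplying, 1*945 = 945 < 10080 = 12*840, so 1/840 is smaller: the convergent 31/8 is closer to x than 35/9.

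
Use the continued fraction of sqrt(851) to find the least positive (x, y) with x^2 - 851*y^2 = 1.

(x, y) = (8418574, 288585)

First expand sqrt(851) as a continued fraction. With x_i = (sqrt(851) + m_i)/d_i and (m_0, d_0) = (0, 1): a_0 = floor(sqrt(851)) = 29, since 29^2 = 841 <= 851 < 900 = 30^2.
Iterate m_{i+1} = d_i*a_i - m_i, d_{i+1} = (851 - m_{i+1}^2)/d_i, a_{i+1} = floor((a_0 + m_{i+1})/d_{i+1}):
  m_1 = 1*29 - 0 = 29, d_1 = (851 - 29^2)/1 = 10/1 = 10, a_1 = floor((29 + 29)/10) = 5.
  m_2 = 10*5 - 29 = 21, d_2 = (851 - 21^2)/10 = 410/10 = 41, a_2 = floor((29 + 21)/41) = 1.
  m_3 = 41*1 - 21 = 20, d_3 = (851 - 20^2)/41 = 451/41 = 11, a_3 = floor((29 + 20)/11) = 4.
  m_4 = 11*4 - 20 = 24, d_4 = (851 - 24^2)/11 = 275/11 = 25, a_4 = floor((29 + 24)/25) = 2.
  m_5 = 25*2 - 24 = 26, d_5 = (851 - 26^2)/25 = 175/25 = 7, a_5 = floor((29 + 26)/7) = 7.
  m_6 = 7*7 - 26 = 23, d_6 = (851 - 23^2)/7 = 322/7 = 46, a_6 = floor((29 + 23)/46) = 1.
  m_7 = 46*1 - 23 = 23, d_7 = (851 - 23^2)/46 = 322/46 = 7, a_7 = floor((29 + 23)/7) = 7.
  m_8 = 7*7 - 23 = 26, d_8 = (851 - 26^2)/7 = 175/7 = 25, a_8 = floor((29 + 26)/25) = 2.
  m_9 = 25*2 - 26 = 24, d_9 = (851 - 24^2)/25 = 275/25 = 11, a_9 = floor((29 + 24)/11) = 4.
  m_10 = 11*4 - 24 = 20, d_10 = (851 - 20^2)/11 = 451/11 = 41, a_10 = floor((29 + 20)/41) = 1.
  m_11 = 41*1 - 20 = 21, d_11 = (851 - 21^2)/41 = 410/41 = 10, a_11 = floor((29 + 21)/10) = 5.
  m_12 = 10*5 - 21 = 29, d_12 = (851 - 29^2)/10 = 10/10 = 1, a_12 = floor((29 + 29)/1) = 58.
  m_13 = 1*58 - 29 = 29, d_13 = (851 - 29^2)/1 = 10/1 = 10: (m_13, d_13) = (m_1, d_1) = (29, 10), so from here the quotients repeat a_1, ..., a_12; the period length is 12.
So sqrt(851) = [29; (5, 1, 4, 2, 7, 1, 7, 2, 4, 1, 5, 58)] with period length k = 12.
k is even, so the fundamental solution of x^2 - 851y^2 = 1 is (p_{k-1}, q_{k-1}) = (p_11, q_11); compute convergents through index 11.
Convergents (p_i = a_i*p_{i-1} + p_{i-2}, q_i = a_i*q_{i-1} + q_{i-2} with p_{-2}=0, p_{-1}=1, q_{-2}=1, q_{-1}=0):
  i=0: a_0=29, p_0 = 29*1 + 0 = 29, q_0 = 29*0 + 1 = 1.
  i=1: a_1=5, p_1 = 5*29 + 1 = 146, q_1 = 5*1 + 0 = 5.
  i=2: a_2=1, p_2 = 1*146 + 29 = 175, q_2 = 1*5 + 1 = 6.
  i=3: a_3=4, p_3 = 4*175 + 146 = 846, q_3 = 4*6 + 5 = 29.
  i=4: a_4=2, p_4 = 2*846 + 175 = 1867, q_4 = 2*29 + 6 = 64.
  i=5: a_5=7, p_5 = 7*1867 + 846 = 13915, q_5 = 7*64 + 29 = 477.
  i=6: a_6=1, p_6 = 1*13915 + 1867 = 15782, q_6 = 1*477 + 64 = 541.
  i=7: a_7=7, p_7 = 7*15782 + 13915 = 124389, q_7 = 7*541 + 477 = 4264.
  i=8: a_8=2, p_8 = 2*124389 + 15782 = 264560, q_8 = 2*4264 + 541 = 9069.
  i=9: a_9=4, p_9 = 4*264560 + 124389 = 1182629, q_9 = 4*9069 + 4264 = 40540.
  i=10: a_10=1, p_10 = 1*1182629 + 264560 = 1447189, q_10 = 1*40540 + 9069 = 49609.
  i=11: a_11=5, p_11 = 5*1447189 + 1182629 = 8418574, q_11 = 5*49609 + 40540 = 288585.
Check: 8418574^2 - 851*288585^2 = 70872388193476 - 70872388193475 = 1, so (x, y) = (8418574, 288585) solves the equation, and by the theorem it is the least positive solution.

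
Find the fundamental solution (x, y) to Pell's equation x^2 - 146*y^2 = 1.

First expand sqrt(146) as a continued fraction. With x_i = (sqrt(146) + m_i)/d_i and (m_0, d_0) = (0, 1): a_0 = floor(sqrt(146)) = 12, since 12^2 = 144 <= 146 < 169 = 13^2.
Iterate m_{i+1} = d_i*a_i - m_i, d_{i+1} = (146 - m_{i+1}^2)/d_i, a_{i+1} = floor((a_0 + m_{i+1})/d_{i+1}):
  m_1 = 1*12 - 0 = 12, d_1 = (146 - 12^2)/1 = 2/1 = 2, a_1 = floor((12 + 12)/2) = 12.
  m_2 = 2*12 - 12 = 12, d_2 = (146 - 12^2)/2 = 2/2 = 1, a_2 = floor((12 + 12)/1) = 24.
  m_3 = 1*24 - 12 = 12, d_3 = (146 - 12^2)/1 = 2/1 = 2: (m_3, d_3) = (m_1, d_1) = (12, 2), so from here the quotients repeat a_1, a_2; the period length is 2.
So sqrt(146) = [12; (12, 24)] with period length k = 2.
k is even, so the fundamental solution of x^2 - 146y^2 = 1 is (p_{k-1}, q_{k-1}) = (p_1, q_1); compute convergents through index 1.
Convergents (p_i = a_i*p_{i-1} + p_{i-2}, q_i = a_i*q_{i-1} + q_{i-2} with p_{-2}=0, p_{-1}=1, q_{-2}=1, q_{-1}=0):
  i=0: a_0=12, p_0 = 12*1 + 0 = 12, q_0 = 12*0 + 1 = 1.
  i=1: a_1=12, p_1 = 12*12 + 1 = 145, q_1 = 12*1 + 0 = 12.
Check: 145^2 - 146*12^2 = 21025 - 21024 = 1, so (x, y) = (145, 12) solves the equation, and by the theorem it is the least positive solution.

(x, y) = (145, 12)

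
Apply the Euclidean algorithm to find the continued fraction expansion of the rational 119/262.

[0; 2, 4, 1, 23]

Run the Euclidean algorithm on 119 and 262; the successive quotients are the partial quotients a_0, a_1, ... (each step inverts the fractional part left over by the previous one):
  119 = 0*262 + 119, so a_0 = 0.
  262 = 2*119 + 24, so a_1 = 2.
  119 = 4*24 + 23, so a_2 = 4.
  24 = 1*23 + 1, so a_3 = 1.
  23 = 23*1 + 0, so a_4 = 23.
The remainder reaches 0 after 5 divisions, so the expansion has 5 partial quotients, read off in order.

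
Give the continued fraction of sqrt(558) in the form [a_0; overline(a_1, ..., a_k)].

Write x_i = (sqrt(558) + m_i)/d_i with (m_0, d_0) = (0, 1). a_0 = floor(sqrt(558)) = 23, since 23^2 = 529 <= 558 < 576 = 24^2.
Iterate m_{i+1} = d_i*a_i - m_i, d_{i+1} = (558 - m_{i+1}^2)/d_i, a_{i+1} = floor((a_0 + m_{i+1})/d_{i+1}):
  m_1 = 1*23 - 0 = 23, d_1 = (558 - 23^2)/1 = 29/1 = 29, a_1 = floor((23 + 23)/29) = 1.
  m_2 = 29*1 - 23 = 6, d_2 = (558 - 6^2)/29 = 522/29 = 18, a_2 = floor((23 + 6)/18) = 1.
  m_3 = 18*1 - 6 = 12, d_3 = (558 - 12^2)/18 = 414/18 = 23, a_3 = floor((23 + 12)/23) = 1.
  m_4 = 23*1 - 12 = 11, d_4 = (558 - 11^2)/23 = 437/23 = 19, a_4 = floor((23 + 11)/19) = 1.
  m_5 = 19*1 - 11 = 8, d_5 = (558 - 8^2)/19 = 494/19 = 26, a_5 = floor((23 + 8)/26) = 1.
  m_6 = 26*1 - 8 = 18, d_6 = (558 - 18^2)/26 = 234/26 = 9, a_6 = floor((23 + 18)/9) = 4.
  m_7 = 9*4 - 18 = 18, d_7 = (558 - 18^2)/9 = 234/9 = 26, a_7 = floor((23 + 18)/26) = 1.
  m_8 = 26*1 - 18 = 8, d_8 = (558 - 8^2)/26 = 494/26 = 19, a_8 = floor((23 + 8)/19) = 1.
  m_9 = 19*1 - 8 = 11, d_9 = (558 - 11^2)/19 = 437/19 = 23, a_9 = floor((23 + 11)/23) = 1.
  m_10 = 23*1 - 11 = 12, d_10 = (558 - 12^2)/23 = 414/23 = 18, a_10 = floor((23 + 12)/18) = 1.
  m_11 = 18*1 - 12 = 6, d_11 = (558 - 6^2)/18 = 522/18 = 29, a_11 = floor((23 + 6)/29) = 1.
  m_12 = 29*1 - 6 = 23, d_12 = (558 - 23^2)/29 = 29/29 = 1, a_12 = floor((23 + 23)/1) = 46.
  m_13 = 1*46 - 23 = 23, d_13 = (558 - 23^2)/1 = 29/1 = 29: (m_13, d_13) = (m_1, d_1) = (23, 29), so from here the quotients repeat a_1, ..., a_12; the period length is 12.
Hence the expansion of sqrt(558) is a_0 = 23 followed by the repeating block 1, 1, 1, 1, 1, 4, 1, 1, 1, 1, 1, 46 (period 12).

[23; overline(1, 1, 1, 1, 1, 4, 1, 1, 1, 1, 1, 46)]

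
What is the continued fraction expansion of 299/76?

Run the Euclidean algorithm on 299 and 76; the successive quotients are the partial quotients a_0, a_1, ... (each step inverts the fractional part left over by the previous one):
  299 = 3*76 + 71, so a_0 = 3.
  76 = 1*71 + 5, so a_1 = 1.
  71 = 14*5 + 1, so a_2 = 14.
  5 = 5*1 + 0, so a_3 = 5.
The remainder reaches 0 after 4 divisions, so the expansion has 4 partial quotients, read off in order.

[3; 1, 14, 5]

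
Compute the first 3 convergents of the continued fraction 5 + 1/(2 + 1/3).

5/1, 11/2, 38/7

Using the convergent recurrence p_i = a_i*p_{i-1} + p_{i-2}, q_i = a_i*q_{i-1} + q_{i-2} with p_{-2}=0, p_{-1}=1, q_{-2}=1, q_{-1}=0:
  i=0: a_0=5, p_0 = 5*1 + 0 = 5, q_0 = 5*0 + 1 = 1.
  i=1: a_1=2, p_1 = 2*5 + 1 = 11, q_1 = 2*1 + 0 = 2.
  i=2: a_2=3, p_2 = 3*11 + 5 = 38, q_2 = 3*2 + 1 = 7.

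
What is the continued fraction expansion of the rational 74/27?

[2; 1, 2, 1, 6]

Run the Euclidean algorithm on 74 and 27; the successive quotients are the partial quotients a_0, a_1, ... (each step inverts the fractional part left over by the previous one):
  74 = 2*27 + 20, so a_0 = 2.
  27 = 1*20 + 7, so a_1 = 1.
  20 = 2*7 + 6, so a_2 = 2.
  7 = 1*6 + 1, so a_3 = 1.
  6 = 6*1 + 0, so a_4 = 6.
The remainder reaches 0 after 5 divisions, so the expansion has 5 partial quotients, read off in order.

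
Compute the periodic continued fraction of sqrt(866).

Write x_i = (sqrt(866) + m_i)/d_i with (m_0, d_0) = (0, 1). a_0 = floor(sqrt(866)) = 29, since 29^2 = 841 <= 866 < 900 = 30^2.
Iterate m_{i+1} = d_i*a_i - m_i, d_{i+1} = (866 - m_{i+1}^2)/d_i, a_{i+1} = floor((a_0 + m_{i+1})/d_{i+1}):
  m_1 = 1*29 - 0 = 29, d_1 = (866 - 29^2)/1 = 25/1 = 25, a_1 = floor((29 + 29)/25) = 2.
  m_2 = 25*2 - 29 = 21, d_2 = (866 - 21^2)/25 = 425/25 = 17, a_2 = floor((29 + 21)/17) = 2.
  m_3 = 17*2 - 21 = 13, d_3 = (866 - 13^2)/17 = 697/17 = 41, a_3 = floor((29 + 13)/41) = 1.
  m_4 = 41*1 - 13 = 28, d_4 = (866 - 28^2)/41 = 82/41 = 2, a_4 = floor((29 + 28)/2) = 28.
  m_5 = 2*28 - 28 = 28, d_5 = (866 - 28^2)/2 = 82/2 = 41, a_5 = floor((29 + 28)/41) = 1.
  m_6 = 41*1 - 28 = 13, d_6 = (866 - 13^2)/41 = 697/41 = 17, a_6 = floor((29 + 13)/17) = 2.
  m_7 = 17*2 - 13 = 21, d_7 = (866 - 21^2)/17 = 425/17 = 25, a_7 = floor((29 + 21)/25) = 2.
  m_8 = 25*2 - 21 = 29, d_8 = (866 - 29^2)/25 = 25/25 = 1, a_8 = floor((29 + 29)/1) = 58.
  m_9 = 1*58 - 29 = 29, d_9 = (866 - 29^2)/1 = 25/1 = 25: (m_9, d_9) = (m_1, d_1) = (29, 25), so from here the quotients repeat a_1, ..., a_8; the period length is 8.
Hence the expansion of sqrt(866) is a_0 = 29 followed by the repeating block 2, 2, 1, 28, 1, 2, 2, 58 (period 8).

[29; (2, 2, 1, 28, 1, 2, 2, 58)]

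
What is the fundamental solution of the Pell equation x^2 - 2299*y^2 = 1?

First expand sqrt(2299) as a continued fraction. With x_i = (sqrt(2299) + m_i)/d_i and (m_0, d_0) = (0, 1): a_0 = floor(sqrt(2299)) = 47, since 47^2 = 2209 <= 2299 < 2304 = 48^2.
Iterate m_{i+1} = d_i*a_i - m_i, d_{i+1} = (2299 - m_{i+1}^2)/d_i, a_{i+1} = floor((a_0 + m_{i+1})/d_{i+1}):
  m_1 = 1*47 - 0 = 47, d_1 = (2299 - 47^2)/1 = 90/1 = 90, a_1 = floor((47 + 47)/90) = 1.
  m_2 = 90*1 - 47 = 43, d_2 = (2299 - 43^2)/90 = 450/90 = 5, a_2 = floor((47 + 43)/5) = 18.
  m_3 = 5*18 - 43 = 47, d_3 = (2299 - 47^2)/5 = 90/5 = 18, a_3 = floor((47 + 47)/18) = 5.
  m_4 = 18*5 - 47 = 43, d_4 = (2299 - 43^2)/18 = 450/18 = 25, a_4 = floor((47 + 43)/25) = 3.
  m_5 = 25*3 - 43 = 32, d_5 = (2299 - 32^2)/25 = 1275/25 = 51, a_5 = floor((47 + 32)/51) = 1.
  m_6 = 51*1 - 32 = 19, d_6 = (2299 - 19^2)/51 = 1938/51 = 38, a_6 = floor((47 + 19)/38) = 1.
  m_7 = 38*1 - 19 = 19, d_7 = (2299 - 19^2)/38 = 1938/38 = 51, a_7 = floor((47 + 19)/51) = 1.
  m_8 = 51*1 - 19 = 32, d_8 = (2299 - 32^2)/51 = 1275/51 = 25, a_8 = floor((47 + 32)/25) = 3.
  m_9 = 25*3 - 32 = 43, d_9 = (2299 - 43^2)/25 = 450/25 = 18, a_9 = floor((47 + 43)/18) = 5.
  m_10 = 18*5 - 43 = 47, d_10 = (2299 - 47^2)/18 = 90/18 = 5, a_10 = floor((47 + 47)/5) = 18.
  m_11 = 5*18 - 47 = 43, d_11 = (2299 - 43^2)/5 = 450/5 = 90, a_11 = floor((47 + 43)/90) = 1.
  m_12 = 90*1 - 43 = 47, d_12 = (2299 - 47^2)/90 = 90/90 = 1, a_12 = floor((47 + 47)/1) = 94.
  m_13 = 1*94 - 47 = 47, d_13 = (2299 - 47^2)/1 = 90/1 = 90: (m_13, d_13) = (m_1, d_1) = (47, 90), so from here the quotients repeat a_1, ..., a_12; the period length is 12.
So sqrt(2299) = [47; (1, 18, 5, 3, 1, 1, 1, 3, 5, 18, 1, 94)] with period length k = 12.
k is even, so the fundamental solution of x^2 - 2299y^2 = 1 is (p_{k-1}, q_{k-1}) = (p_11, q_11); compute convergents through index 11.
Convergents (p_i = a_i*p_{i-1} + p_{i-2}, q_i = a_i*q_{i-1} + q_{i-2} with p_{-2}=0, p_{-1}=1, q_{-2}=1, q_{-1}=0):
  i=0: a_0=47, p_0 = 47*1 + 0 = 47, q_0 = 47*0 + 1 = 1.
  i=1: a_1=1, p_1 = 1*47 + 1 = 48, q_1 = 1*1 + 0 = 1.
  i=2: a_2=18, p_2 = 18*48 + 47 = 911, q_2 = 18*1 + 1 = 19.
  i=3: a_3=5, p_3 = 5*911 + 48 = 4603, q_3 = 5*19 + 1 = 96.
  i=4: a_4=3, p_4 = 3*4603 + 911 = 14720, q_4 = 3*96 + 19 = 307.
  i=5: a_5=1, p_5 = 1*14720 + 4603 = 19323, q_5 = 1*307 + 96 = 403.
  i=6: a_6=1, p_6 = 1*19323 + 14720 = 34043, q_6 = 1*403 + 307 = 710.
  i=7: a_7=1, p_7 = 1*34043 + 19323 = 53366, q_7 = 1*710 + 403 = 1113.
  i=8: a_8=3, p_8 = 3*53366 + 34043 = 194141, q_8 = 3*1113 + 710 = 4049.
  i=9: a_9=5, p_9 = 5*194141 + 53366 = 1024071, q_9 = 5*4049 + 1113 = 21358.
  i=10: a_10=18, p_10 = 18*1024071 + 194141 = 18627419, q_10 = 18*21358 + 4049 = 388493.
  i=11: a_11=1, p_11 = 1*18627419 + 1024071 = 19651490, q_11 = 1*388493 + 21358 = 409851.
Check: 19651490^2 - 2299*409851^2 = 386181059220100 - 386181059220099 = 1, so (x, y) = (19651490, 409851) solves the equation, and by the theorem it is the least positive solution.

(x, y) = (19651490, 409851)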